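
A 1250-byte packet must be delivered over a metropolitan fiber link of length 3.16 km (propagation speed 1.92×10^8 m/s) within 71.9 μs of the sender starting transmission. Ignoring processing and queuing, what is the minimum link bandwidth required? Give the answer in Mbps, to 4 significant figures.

L = 10000 bits.
Propagation delay = 3160 / 192000000 = 16.4583 μs.
Transmission budget = 71.9 − 16.4583 = 55.4417 μs.
R ≥ L / t_tx = 10000 bits / 5.54417e-05 s = 180.4 Mbps.

180.4 Mbps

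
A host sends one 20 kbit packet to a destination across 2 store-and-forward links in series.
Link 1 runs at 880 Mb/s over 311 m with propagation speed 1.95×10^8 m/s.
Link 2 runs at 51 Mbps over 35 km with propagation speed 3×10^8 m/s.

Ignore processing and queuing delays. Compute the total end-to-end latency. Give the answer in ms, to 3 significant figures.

L = 20000 bits.
Transmission delays (L/R per hop): 0.0227273, 0.392157 ms; sum = 0.414884 ms.
Propagation delays (d/s per hop): 0.00159487, 0.116667 ms; sum = 0.118262 ms.
End-to-end = 0.533 ms.

0.533 ms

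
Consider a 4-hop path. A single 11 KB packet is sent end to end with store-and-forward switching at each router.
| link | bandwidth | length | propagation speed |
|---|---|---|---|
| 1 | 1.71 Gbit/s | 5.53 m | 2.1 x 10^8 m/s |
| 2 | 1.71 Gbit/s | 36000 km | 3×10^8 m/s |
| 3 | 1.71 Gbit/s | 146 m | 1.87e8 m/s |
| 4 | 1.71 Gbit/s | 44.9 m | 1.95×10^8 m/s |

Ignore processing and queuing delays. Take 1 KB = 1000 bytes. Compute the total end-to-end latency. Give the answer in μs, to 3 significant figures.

120000 μs

L = 88000 bits.
Transmission delay per hop = L/R = 88000/1710000000 = 51.462 μs; 4 hops → 205.848 μs.
Propagation delays (d/s per hop): 0.0263333, 120000, 0.780749, 0.230256 μs; sum = 120001 μs.
End-to-end = 120000 μs.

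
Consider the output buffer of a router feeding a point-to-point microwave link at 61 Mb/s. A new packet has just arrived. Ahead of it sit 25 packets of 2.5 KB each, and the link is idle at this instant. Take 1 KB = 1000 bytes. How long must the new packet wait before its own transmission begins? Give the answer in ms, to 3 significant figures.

8.20 ms

Each queued packet: L/R = 20000/61000000 = 0.327869 ms.
25 queued → 8.19672 ms.
Queuing delay = 8.20 ms.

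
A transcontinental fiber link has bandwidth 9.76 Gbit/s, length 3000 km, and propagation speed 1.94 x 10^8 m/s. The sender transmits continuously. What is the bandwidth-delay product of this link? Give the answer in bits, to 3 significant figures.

151000000 bits

Propagation delay = 3000000 / 194000000 = 0.0154639 s.
BDP = R × t_prop = 9760000000 × 0.0154639 = 150928000 bits.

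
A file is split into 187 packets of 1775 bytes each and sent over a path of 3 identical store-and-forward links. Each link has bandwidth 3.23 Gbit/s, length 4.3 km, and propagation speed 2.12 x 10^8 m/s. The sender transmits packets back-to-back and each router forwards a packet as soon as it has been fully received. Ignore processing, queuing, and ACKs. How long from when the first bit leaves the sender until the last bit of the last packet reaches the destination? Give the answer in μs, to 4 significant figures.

Per-hop transmission t_tx = L/R = 14200/3230000000 = 4.39628 μs.
Per-hop propagation t_prop = 4300/212000000 = 20.283 μs.
Pipeline fill: first packet needs 3·t_tx to clear all hops; remaining 186 packets each add one t_tx.
Total = (3+187-1)·t_tx + 3·t_prop = 189·4.39628 + 3·20.283 = 891.7 μs.

891.7 μs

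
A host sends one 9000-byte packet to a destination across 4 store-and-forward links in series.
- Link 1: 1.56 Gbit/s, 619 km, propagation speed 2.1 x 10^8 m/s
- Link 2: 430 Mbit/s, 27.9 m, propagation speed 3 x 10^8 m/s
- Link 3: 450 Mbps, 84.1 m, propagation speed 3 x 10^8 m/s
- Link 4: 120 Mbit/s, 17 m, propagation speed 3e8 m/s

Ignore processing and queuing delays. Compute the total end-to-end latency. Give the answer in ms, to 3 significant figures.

L = 9000 × 8 = 72000 bits.
Transmission delays (L/R per hop): 0.0461538, 0.167442, 0.16, 0.6 ms; sum = 0.973596 ms.
Propagation delays (d/s per hop): 2.94762, 9.3e-05, 0.000280333, 5.66667e-05 ms; sum = 2.94805 ms.
End-to-end = 3.92 ms.

3.92 ms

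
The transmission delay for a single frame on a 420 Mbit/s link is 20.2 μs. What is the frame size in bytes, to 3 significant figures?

1060 bytes

L = R × t_tx = 420000000 b/s × 2.02e-05 s = 8484 bits.
In bytes: 8484 / 8 = 1060 bytes.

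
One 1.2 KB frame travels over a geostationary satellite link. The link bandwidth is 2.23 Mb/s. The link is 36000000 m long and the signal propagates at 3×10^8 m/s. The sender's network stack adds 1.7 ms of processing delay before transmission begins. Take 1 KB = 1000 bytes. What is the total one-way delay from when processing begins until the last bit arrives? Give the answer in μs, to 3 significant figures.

126000 μs

L = 9600 bits.
Transmission delay = L/R = 9600 / 2230000 = 4304.93 μs.
Propagation delay = d/s = 36000000 m / 300000000 m/s = 120000 μs.
Plus processing delay 1.7 ms = 1700 μs.
Total = 126000 μs.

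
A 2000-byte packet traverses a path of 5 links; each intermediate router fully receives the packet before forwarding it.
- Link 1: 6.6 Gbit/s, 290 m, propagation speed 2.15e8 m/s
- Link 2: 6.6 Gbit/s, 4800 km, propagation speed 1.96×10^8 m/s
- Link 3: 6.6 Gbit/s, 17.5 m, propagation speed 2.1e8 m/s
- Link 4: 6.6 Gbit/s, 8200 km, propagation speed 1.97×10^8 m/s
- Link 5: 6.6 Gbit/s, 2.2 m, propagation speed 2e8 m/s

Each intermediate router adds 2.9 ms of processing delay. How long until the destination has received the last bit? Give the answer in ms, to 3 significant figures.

L = 2000 × 8 = 16000 bits.
Transmission delay per hop = L/R = 16000/6600000000 = 0.00242424 ms; 5 hops → 0.0121212 ms.
Propagation delays (d/s per hop): 0.00134884, 24.4898, 8.33333e-05, 41.6244, 1.1e-05 ms; sum = 66.1156 ms.
Processing at 4 router(s): 4 × 2.9 ms = 11.6 ms.
End-to-end = 77.7 ms.

77.7 ms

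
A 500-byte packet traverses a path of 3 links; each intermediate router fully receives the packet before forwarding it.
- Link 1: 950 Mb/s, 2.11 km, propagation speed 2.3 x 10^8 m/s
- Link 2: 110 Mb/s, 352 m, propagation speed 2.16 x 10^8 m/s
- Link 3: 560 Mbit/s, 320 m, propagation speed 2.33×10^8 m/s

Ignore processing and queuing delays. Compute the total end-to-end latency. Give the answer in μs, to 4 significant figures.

L = 500 × 8 = 4000 bits.
Transmission delays (L/R per hop): 4.21053, 36.3636, 7.14286 μs; sum = 47.717 μs.
Propagation delays (d/s per hop): 9.17391, 1.62963, 1.37339 μs; sum = 12.1769 μs.
End-to-end = 59.89 μs.

59.89 μs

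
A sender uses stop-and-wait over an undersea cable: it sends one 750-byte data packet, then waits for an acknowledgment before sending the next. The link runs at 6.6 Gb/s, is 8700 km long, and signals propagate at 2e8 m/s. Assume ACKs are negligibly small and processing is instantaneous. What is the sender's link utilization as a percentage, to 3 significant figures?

t_tx = L/R = 6000/6600000000 = 9.09091e-07 s.
t_prop = 8700000/200000000 = 0.0435 s; RTT = 0.087 s.
Cycle = t_tx + RTT = 0.0870009 s.
Utilization = t_tx / cycle = 9.09091e-07/0.0870009 = 0.00104 %.

0.00104 %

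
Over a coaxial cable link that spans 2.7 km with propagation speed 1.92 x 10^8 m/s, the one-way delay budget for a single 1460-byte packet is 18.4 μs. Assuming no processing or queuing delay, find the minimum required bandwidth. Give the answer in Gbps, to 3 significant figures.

2.69 Gbps

L = 11680 bits.
Propagation delay = 2700 / 192000000 = 14.0625 μs.
Transmission budget = 18.4 − 14.0625 = 4.3375 μs.
R ≥ L / t_tx = 11680 bits / 4.3375e-06 s = 2.69 Gbps.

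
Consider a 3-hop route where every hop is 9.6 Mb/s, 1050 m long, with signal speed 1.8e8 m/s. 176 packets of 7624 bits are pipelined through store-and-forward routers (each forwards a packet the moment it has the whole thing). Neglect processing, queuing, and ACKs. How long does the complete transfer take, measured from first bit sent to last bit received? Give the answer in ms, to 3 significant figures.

141 ms

Per-hop transmission t_tx = L/R = 7624/9600000 = 0.794167 ms.
Per-hop propagation t_prop = 1050/180000000 = 0.00583333 ms.
Pipeline fill: first packet needs 3·t_tx to clear all hops; remaining 175 packets each add one t_tx.
Total = (3+176-1)·t_tx + 3·t_prop = 178·0.794167 + 3·0.00583333 = 141 ms.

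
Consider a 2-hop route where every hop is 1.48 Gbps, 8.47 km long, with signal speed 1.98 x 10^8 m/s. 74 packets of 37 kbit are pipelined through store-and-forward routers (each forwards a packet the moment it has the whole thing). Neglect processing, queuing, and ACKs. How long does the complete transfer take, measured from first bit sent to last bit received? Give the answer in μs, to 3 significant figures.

1960 μs

Per-hop transmission t_tx = L/R = 37000/1480000000 = 25 μs.
Per-hop propagation t_prop = 8470/198000000 = 42.7778 μs.
Pipeline fill: first packet needs 2·t_tx to clear all hops; remaining 73 packets each add one t_tx.
Total = (2+74-1)·t_tx + 2·t_prop = 75·25 + 2·42.7778 = 1960 μs.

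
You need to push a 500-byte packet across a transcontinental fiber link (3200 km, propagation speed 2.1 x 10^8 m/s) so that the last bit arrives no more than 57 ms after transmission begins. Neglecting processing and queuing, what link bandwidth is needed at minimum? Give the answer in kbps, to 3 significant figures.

95.8 kbps

L = 4000 bits.
Propagation delay = 3200000 / 210000000 = 15.2381 ms.
Transmission budget = 57 − 15.2381 = 41.7619 ms.
R ≥ L / t_tx = 4000 bits / 0.0417619 s = 95.8 kbps.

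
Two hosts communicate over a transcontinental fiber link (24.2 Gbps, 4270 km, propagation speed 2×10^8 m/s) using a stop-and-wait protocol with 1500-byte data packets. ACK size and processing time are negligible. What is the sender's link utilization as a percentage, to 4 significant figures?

0.001161 %

t_tx = L/R = 12000/24200000000 = 4.95868e-07 s.
t_prop = 4270000/200000000 = 0.02135 s; RTT = 0.0427 s.
Cycle = t_tx + RTT = 0.0427005 s.
Utilization = t_tx / cycle = 4.95868e-07/0.0427005 = 0.001161 %.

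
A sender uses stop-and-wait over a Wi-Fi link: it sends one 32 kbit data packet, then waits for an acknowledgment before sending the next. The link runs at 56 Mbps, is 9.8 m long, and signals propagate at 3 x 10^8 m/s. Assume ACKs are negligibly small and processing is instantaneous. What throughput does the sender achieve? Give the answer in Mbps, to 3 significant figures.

56.0 Mbps

t_tx = L/R = 32000/56000000 = 0.000571429 s.
t_prop = 9.8/300000000 = 3.26667e-08 s; RTT = 6.53333e-08 s.
Cycle = t_tx + RTT = 0.000571494 s.
Throughput = L / cycle = 32000 / 0.000571494 = 56.0 Mbps.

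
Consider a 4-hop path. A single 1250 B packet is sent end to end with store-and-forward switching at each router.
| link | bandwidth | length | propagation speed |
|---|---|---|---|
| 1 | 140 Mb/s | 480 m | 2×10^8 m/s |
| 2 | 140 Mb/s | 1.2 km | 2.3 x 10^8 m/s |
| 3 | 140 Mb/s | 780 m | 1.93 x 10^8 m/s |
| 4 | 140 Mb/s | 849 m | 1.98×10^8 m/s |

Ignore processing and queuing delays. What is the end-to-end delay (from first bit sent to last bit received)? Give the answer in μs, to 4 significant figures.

L = 1250 × 8 = 10000 bits.
Transmission delay per hop = L/R = 10000/140000000 = 71.4286 μs; 4 hops → 285.714 μs.
Propagation delays (d/s per hop): 2.4, 5.21739, 4.04145, 4.28788 μs; sum = 15.9467 μs.
End-to-end = 301.7 μs.

301.7 μs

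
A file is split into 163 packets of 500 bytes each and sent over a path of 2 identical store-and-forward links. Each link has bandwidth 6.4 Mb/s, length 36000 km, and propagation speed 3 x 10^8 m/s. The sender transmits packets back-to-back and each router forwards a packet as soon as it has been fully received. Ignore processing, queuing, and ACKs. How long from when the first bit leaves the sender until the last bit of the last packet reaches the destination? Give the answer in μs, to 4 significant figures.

342500 μs

Per-hop transmission t_tx = L/R = 4000/6400000 = 625 μs.
Per-hop propagation t_prop = 36000000/300000000 = 120000 μs.
Pipeline fill: first packet needs 2·t_tx to clear all hops; remaining 162 packets each add one t_tx.
Total = (2+163-1)·t_tx + 2·t_prop = 164·625 + 2·120000 = 342500 μs.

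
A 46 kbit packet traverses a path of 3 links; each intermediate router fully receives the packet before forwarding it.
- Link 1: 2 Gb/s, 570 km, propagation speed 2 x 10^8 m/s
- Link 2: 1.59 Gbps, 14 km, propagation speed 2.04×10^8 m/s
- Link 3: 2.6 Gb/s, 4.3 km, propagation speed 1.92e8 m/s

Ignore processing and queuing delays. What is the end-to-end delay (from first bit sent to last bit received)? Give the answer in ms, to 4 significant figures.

3.011 ms

L = 46000 bits.
Transmission delays (L/R per hop): 0.023, 0.0289308, 0.0176923 ms; sum = 0.0696231 ms.
Propagation delays (d/s per hop): 2.85, 0.0686275, 0.0223958 ms; sum = 2.94102 ms.
End-to-end = 3.011 ms.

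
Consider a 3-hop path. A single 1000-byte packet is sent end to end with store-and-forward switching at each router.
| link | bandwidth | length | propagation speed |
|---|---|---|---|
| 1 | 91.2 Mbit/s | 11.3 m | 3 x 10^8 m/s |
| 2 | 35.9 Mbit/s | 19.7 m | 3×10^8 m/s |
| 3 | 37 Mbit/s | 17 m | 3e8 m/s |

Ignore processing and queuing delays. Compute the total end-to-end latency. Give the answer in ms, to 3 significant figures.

0.527 ms

L = 1000 × 8 = 8000 bits.
Transmission delays (L/R per hop): 0.0877193, 0.222841, 0.216216 ms; sum = 0.526777 ms.
Propagation delays (d/s per hop): 3.76667e-05, 6.56667e-05, 5.66667e-05 ms; sum = 0.00016 ms.
End-to-end = 0.527 ms.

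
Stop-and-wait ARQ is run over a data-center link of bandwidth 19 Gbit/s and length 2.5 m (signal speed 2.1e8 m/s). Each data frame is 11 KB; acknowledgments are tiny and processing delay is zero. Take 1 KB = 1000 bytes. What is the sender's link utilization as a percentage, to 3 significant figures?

t_tx = L/R = 88000/19000000000 = 4.63158e-06 s.
t_prop = 2.5/210000000 = 1.19048e-08 s; RTT = 2.38095e-08 s.
Cycle = t_tx + RTT = 4.65539e-06 s.
Utilization = t_tx / cycle = 4.63158e-06/4.65539e-06 = 99.5 %.

99.5 %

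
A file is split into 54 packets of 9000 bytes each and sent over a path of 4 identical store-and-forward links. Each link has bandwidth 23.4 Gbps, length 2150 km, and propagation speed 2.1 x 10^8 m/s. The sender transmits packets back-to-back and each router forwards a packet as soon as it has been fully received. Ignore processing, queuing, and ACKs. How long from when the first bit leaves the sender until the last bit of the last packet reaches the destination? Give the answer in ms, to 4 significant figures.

41.13 ms

Per-hop transmission t_tx = L/R = 72000/23400000000 = 0.00307692 ms.
Per-hop propagation t_prop = 2150000/210000000 = 10.2381 ms.
Pipeline fill: first packet needs 4·t_tx to clear all hops; remaining 53 packets each add one t_tx.
Total = (4+54-1)·t_tx + 4·t_prop = 57·0.00307692 + 4·10.2381 = 41.13 ms.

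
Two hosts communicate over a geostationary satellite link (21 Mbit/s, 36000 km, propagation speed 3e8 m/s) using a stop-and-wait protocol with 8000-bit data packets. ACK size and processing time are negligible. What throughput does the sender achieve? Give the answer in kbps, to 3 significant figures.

33.3 kbps

t_tx = L/R = 8000/21000000 = 0.000380952 s.
t_prop = 36000000/300000000 = 0.12 s; RTT = 0.24 s.
Cycle = t_tx + RTT = 0.240381 s.
Throughput = L / cycle = 8000 / 0.240381 = 33.3 kbps.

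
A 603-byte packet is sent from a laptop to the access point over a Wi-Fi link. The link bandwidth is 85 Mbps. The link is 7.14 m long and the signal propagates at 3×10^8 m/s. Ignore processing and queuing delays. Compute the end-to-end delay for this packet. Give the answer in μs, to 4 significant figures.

56.78 μs

L = 603 × 8 = 4824 bits.
Transmission delay = L/R = 4824 / 85000000 = 56.7529 μs.
Propagation delay = d/s = 7.14 m / 300000000 m/s = 0.0238 μs.
Total = 56.78 μs.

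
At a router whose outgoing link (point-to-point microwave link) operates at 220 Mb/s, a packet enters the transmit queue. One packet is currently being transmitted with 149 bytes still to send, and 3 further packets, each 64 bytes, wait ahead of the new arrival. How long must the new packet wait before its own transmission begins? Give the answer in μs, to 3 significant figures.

Each queued packet: L/R = 512/220000000 = 2.32727 μs.
3 queued → 6.98182 μs.
Plus remaining 1192 bits of current packet: 5.41818 μs.
Queuing delay = 12.4 μs.

12.4 μs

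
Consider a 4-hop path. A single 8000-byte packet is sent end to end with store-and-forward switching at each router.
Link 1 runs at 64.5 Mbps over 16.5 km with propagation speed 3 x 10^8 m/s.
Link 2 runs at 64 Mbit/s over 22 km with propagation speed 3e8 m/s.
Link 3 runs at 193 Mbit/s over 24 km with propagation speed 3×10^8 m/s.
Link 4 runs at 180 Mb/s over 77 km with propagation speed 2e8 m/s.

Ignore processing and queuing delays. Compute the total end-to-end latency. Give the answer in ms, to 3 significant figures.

3.27 ms

L = 8000 × 8 = 64000 bits.
Transmission delays (L/R per hop): 0.992248, 1, 0.331606, 0.355556 ms; sum = 2.67941 ms.
Propagation delays (d/s per hop): 0.055, 0.0733333, 0.08, 0.385 ms; sum = 0.593333 ms.
End-to-end = 3.27 ms.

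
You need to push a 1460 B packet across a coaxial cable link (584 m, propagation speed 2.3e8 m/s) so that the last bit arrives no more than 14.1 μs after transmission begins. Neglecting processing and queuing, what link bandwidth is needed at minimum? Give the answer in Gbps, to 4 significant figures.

L = 11680 bits.
Propagation delay = 584 / 2.3e+08 = 2.53913 μs.
Transmission budget = 14.1 − 2.53913 = 11.5609 μs.
R ≥ L / t_tx = 11680 bits / 1.15609e-05 s = 1.010 Gbps.

1.010 Gbps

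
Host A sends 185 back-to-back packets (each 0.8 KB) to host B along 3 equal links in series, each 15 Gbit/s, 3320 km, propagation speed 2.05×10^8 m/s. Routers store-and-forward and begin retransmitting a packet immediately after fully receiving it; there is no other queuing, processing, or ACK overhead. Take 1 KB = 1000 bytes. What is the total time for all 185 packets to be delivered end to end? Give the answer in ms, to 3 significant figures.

48.7 ms

Per-hop transmission t_tx = L/R = 6400/15000000000 = 0.000426667 ms.
Per-hop propagation t_prop = 3320000/2.05e+08 = 16.1951 ms.
Pipeline fill: first packet needs 3·t_tx to clear all hops; remaining 184 packets each add one t_tx.
Total = (3+185-1)·t_tx + 3·t_prop = 187·0.000426667 + 3·16.1951 = 48.7 ms.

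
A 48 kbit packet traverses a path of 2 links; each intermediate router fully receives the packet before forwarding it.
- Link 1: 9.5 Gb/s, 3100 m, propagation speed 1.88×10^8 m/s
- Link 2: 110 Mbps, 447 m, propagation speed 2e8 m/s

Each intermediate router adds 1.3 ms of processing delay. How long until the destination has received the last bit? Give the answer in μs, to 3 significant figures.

1760 μs

L = 48000 bits.
Transmission delays (L/R per hop): 5.05263, 436.364 μs; sum = 441.416 μs.
Propagation delays (d/s per hop): 16.4894, 2.235 μs; sum = 18.7244 μs.
Processing at 1 router(s): 1 × 1.3 ms = 1300 μs.
End-to-end = 1760 μs.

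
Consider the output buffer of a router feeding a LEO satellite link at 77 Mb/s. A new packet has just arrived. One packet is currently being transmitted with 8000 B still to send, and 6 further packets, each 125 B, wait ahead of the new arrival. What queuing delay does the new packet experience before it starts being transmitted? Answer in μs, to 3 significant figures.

909 μs

Each queued packet: L/R = 1000/77000000 = 12.987 μs.
6 queued → 77.9221 μs.
Plus remaining 64000 bits of current packet: 831.169 μs.
Queuing delay = 909 μs.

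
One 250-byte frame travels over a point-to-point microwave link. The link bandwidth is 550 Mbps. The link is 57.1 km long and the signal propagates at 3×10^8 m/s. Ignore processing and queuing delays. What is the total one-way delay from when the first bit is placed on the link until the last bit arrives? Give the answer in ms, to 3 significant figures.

L = 250 × 8 = 2000 bits.
Transmission delay = L/R = 2000 / 550000000 = 0.00363636 ms.
Propagation delay = d/s = 57100 m / 300000000 m/s = 0.190333 ms.
Total = 0.194 ms.

0.194 ms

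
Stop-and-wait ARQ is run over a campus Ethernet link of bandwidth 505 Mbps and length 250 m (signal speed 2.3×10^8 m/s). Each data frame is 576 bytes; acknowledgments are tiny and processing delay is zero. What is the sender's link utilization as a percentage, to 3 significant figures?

80.8 %

t_tx = L/R = 4608/505000000 = 9.12475e-06 s.
t_prop = 250/2.3e+08 = 1.08696e-06 s; RTT = 2.17391e-06 s.
Cycle = t_tx + RTT = 1.12987e-05 s.
Utilization = t_tx / cycle = 9.12475e-06/1.12987e-05 = 80.8 %.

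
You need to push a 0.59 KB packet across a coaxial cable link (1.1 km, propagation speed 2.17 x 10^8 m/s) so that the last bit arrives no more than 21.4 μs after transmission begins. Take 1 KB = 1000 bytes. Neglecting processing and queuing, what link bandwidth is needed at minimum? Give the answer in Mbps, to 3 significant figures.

L = 4720 bits.
Propagation delay = 1100 / 217000000 = 5.06912 μs.
Transmission budget = 21.4 − 5.06912 = 16.3309 μs.
R ≥ L / t_tx = 4720 bits / 1.63309e-05 s = 289 Mbps.

289 Mbps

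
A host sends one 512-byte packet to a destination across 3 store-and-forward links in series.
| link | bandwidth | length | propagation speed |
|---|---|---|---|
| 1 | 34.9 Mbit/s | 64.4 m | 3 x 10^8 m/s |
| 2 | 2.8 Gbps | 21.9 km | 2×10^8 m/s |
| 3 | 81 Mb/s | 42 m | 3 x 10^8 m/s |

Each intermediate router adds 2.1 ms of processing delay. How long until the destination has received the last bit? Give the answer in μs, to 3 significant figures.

L = 512 × 8 = 4096 bits.
Transmission delays (L/R per hop): 117.364, 1.46286, 50.5679 μs; sum = 169.395 μs.
Propagation delays (d/s per hop): 0.214667, 109.5, 0.14 μs; sum = 109.855 μs.
Processing at 2 router(s): 2 × 2.1 ms = 4200 μs.
End-to-end = 4480 μs.

4480 μs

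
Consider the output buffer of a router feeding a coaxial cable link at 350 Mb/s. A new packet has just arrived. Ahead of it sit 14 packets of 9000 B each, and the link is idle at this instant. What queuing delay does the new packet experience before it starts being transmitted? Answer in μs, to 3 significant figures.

Each queued packet: L/R = 72000/350000000 = 205.714 μs.
14 queued → 2880 μs.
Queuing delay = 2880 μs.

2880 μs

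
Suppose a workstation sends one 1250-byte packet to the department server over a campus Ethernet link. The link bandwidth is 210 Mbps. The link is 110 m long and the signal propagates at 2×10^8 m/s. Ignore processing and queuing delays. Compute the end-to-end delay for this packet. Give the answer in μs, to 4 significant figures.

L = 1250 × 8 = 10000 bits.
Transmission delay = L/R = 10000 / 210000000 = 47.619 μs.
Propagation delay = d/s = 110 m / 200000000 m/s = 0.55 μs.
Total = 48.17 μs.

48.17 μs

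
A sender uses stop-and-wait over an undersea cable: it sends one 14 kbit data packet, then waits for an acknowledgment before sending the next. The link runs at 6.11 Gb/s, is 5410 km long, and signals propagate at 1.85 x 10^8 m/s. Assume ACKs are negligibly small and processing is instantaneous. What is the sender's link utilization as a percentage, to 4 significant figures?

0.003918 %

t_tx = L/R = 14000/6110000000 = 2.29133e-06 s.
t_prop = 5410000/185000000 = 0.0292432 s; RTT = 0.0584865 s.
Cycle = t_tx + RTT = 0.0584888 s.
Utilization = t_tx / cycle = 2.29133e-06/0.0584888 = 0.003918 %.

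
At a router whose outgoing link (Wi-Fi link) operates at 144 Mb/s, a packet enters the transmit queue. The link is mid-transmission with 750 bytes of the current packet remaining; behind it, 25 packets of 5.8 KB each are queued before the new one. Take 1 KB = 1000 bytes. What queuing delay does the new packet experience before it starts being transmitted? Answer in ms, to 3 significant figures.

Each queued packet: L/R = 46400/144000000 = 0.322222 ms.
25 queued → 8.05556 ms.
Plus remaining 6000 bits of current packet: 0.0416667 ms.
Queuing delay = 8.10 ms.

8.10 ms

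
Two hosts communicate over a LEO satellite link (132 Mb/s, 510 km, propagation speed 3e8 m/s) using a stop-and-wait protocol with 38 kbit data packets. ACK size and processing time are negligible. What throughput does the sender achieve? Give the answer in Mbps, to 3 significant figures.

t_tx = L/R = 38000/132000000 = 0.000287879 s.
t_prop = 510000/300000000 = 0.0017 s; RTT = 0.0034 s.
Cycle = t_tx + RTT = 0.00368788 s.
Throughput = L / cycle = 38000 / 0.00368788 = 10.3 Mbps.

10.3 Mbps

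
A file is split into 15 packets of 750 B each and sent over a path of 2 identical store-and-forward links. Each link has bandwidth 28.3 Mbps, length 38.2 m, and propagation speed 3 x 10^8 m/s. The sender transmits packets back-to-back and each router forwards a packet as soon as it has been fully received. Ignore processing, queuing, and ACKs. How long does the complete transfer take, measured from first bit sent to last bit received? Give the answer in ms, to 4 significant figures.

Per-hop transmission t_tx = L/R = 6000/28300000 = 0.212014 ms.
Per-hop propagation t_prop = 38.2/300000000 = 0.000127333 ms.
Pipeline fill: first packet needs 2·t_tx to clear all hops; remaining 14 packets each add one t_tx.
Total = (2+15-1)·t_tx + 2·t_prop = 16·0.212014 + 2·0.000127333 = 3.392 ms.

3.392 ms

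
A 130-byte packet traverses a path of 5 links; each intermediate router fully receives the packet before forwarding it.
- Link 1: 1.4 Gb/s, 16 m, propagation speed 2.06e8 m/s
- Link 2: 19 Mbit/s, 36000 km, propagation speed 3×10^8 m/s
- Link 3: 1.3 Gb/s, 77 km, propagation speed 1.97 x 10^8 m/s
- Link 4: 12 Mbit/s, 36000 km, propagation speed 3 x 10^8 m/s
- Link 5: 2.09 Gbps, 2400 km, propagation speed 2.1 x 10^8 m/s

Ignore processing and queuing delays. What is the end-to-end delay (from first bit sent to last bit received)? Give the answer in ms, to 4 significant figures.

L = 130 × 8 = 1040 bits.
Transmission delays (L/R per hop): 0.000742857, 0.0547368, 0.0008, 0.0866667, 0.000497608 ms; sum = 0.143444 ms.
Propagation delays (d/s per hop): 7.76699e-05, 120, 0.390863, 120, 11.4286 ms; sum = 251.82 ms.
End-to-end = 252.0 ms.

252.0 ms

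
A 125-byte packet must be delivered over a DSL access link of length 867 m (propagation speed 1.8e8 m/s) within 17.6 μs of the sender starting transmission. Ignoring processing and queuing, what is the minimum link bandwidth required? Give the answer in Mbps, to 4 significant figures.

78.23 Mbps

L = 1000 bits.
Propagation delay = 867 / 180000000 = 4.81667 μs.
Transmission budget = 17.6 − 4.81667 = 12.7833 μs.
R ≥ L / t_tx = 1000 bits / 1.27833e-05 s = 78.23 Mbps.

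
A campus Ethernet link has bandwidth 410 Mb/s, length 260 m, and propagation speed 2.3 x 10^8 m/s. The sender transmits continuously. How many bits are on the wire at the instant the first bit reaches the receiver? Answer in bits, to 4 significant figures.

Propagation delay = 260 / 2.3e+08 = 1.13043e-06 s.
BDP = R × t_prop = 410000000 × 1.13043e-06 = 463.478 bits.

463.5 bits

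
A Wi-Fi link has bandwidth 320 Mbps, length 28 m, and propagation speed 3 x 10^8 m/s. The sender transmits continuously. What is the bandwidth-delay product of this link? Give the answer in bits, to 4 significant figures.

29.87 bits

Propagation delay = 28 / 300000000 = 9.33333e-08 s.
BDP = R × t_prop = 320000000 × 9.33333e-08 = 29.8667 bits.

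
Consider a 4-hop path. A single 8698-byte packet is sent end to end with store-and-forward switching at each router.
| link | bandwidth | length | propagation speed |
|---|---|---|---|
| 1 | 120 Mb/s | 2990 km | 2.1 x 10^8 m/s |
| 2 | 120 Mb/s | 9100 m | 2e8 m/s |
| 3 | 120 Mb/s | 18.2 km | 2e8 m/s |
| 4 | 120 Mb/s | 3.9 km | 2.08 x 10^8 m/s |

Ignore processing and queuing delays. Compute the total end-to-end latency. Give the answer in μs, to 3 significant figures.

16700 μs

L = 8698 × 8 = 69584 bits.
Transmission delay per hop = L/R = 69584/120000000 = 579.867 μs; 4 hops → 2319.47 μs.
Propagation delays (d/s per hop): 14238.1, 45.5, 91, 18.75 μs; sum = 14393.3 μs.
End-to-end = 16700 μs.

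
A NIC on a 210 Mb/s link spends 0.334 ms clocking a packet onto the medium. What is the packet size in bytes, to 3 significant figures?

L = R × t_tx = 210000000 b/s × 0.000334 s = 70140 bits.
In bytes: 70140 / 8 = 8770 bytes.

8770 bytes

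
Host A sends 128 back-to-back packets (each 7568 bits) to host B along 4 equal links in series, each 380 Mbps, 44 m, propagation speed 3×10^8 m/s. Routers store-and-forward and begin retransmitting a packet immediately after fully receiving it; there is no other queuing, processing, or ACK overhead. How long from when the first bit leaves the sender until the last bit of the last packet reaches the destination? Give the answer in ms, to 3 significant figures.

2.61 ms

Per-hop transmission t_tx = L/R = 7568/380000000 = 0.0199158 ms.
Per-hop propagation t_prop = 44/300000000 = 0.000146667 ms.
Pipeline fill: first packet needs 4·t_tx to clear all hops; remaining 127 packets each add one t_tx.
Total = (4+128-1)·t_tx + 4·t_prop = 131·0.0199158 + 4·0.000146667 = 2.61 ms.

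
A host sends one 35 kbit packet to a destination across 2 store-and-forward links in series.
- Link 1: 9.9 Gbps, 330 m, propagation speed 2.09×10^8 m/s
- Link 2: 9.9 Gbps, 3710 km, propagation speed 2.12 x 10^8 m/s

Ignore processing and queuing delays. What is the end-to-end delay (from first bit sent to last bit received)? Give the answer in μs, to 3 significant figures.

17500 μs

L = 35000 bits.
Transmission delay per hop = L/R = 35000/9900000000 = 3.53535 μs; 2 hops → 7.07071 μs.
Propagation delays (d/s per hop): 1.57895, 17500 μs; sum = 17501.6 μs.
End-to-end = 17500 μs.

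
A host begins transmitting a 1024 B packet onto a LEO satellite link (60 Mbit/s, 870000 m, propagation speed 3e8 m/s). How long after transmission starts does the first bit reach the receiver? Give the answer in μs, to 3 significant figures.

2900 μs

First bit experiences only propagation delay: d/s = 870000/300000000 = 2900 μs.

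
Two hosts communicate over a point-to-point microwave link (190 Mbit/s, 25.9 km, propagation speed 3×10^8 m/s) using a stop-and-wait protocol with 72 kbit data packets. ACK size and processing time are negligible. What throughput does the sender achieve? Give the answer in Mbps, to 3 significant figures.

t_tx = L/R = 72000/190000000 = 0.000378947 s.
t_prop = 25900/300000000 = 8.63333e-05 s; RTT = 0.000172667 s.
Cycle = t_tx + RTT = 0.000551614 s.
Throughput = L / cycle = 72000 / 0.000551614 = 131 Mbps.

131 Mbps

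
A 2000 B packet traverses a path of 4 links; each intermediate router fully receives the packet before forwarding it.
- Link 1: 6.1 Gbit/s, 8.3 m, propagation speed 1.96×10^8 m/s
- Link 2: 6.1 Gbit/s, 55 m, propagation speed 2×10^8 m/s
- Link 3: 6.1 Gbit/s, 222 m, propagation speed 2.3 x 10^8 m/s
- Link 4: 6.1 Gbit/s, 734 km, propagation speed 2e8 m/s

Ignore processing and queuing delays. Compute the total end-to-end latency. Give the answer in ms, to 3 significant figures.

3.68 ms

L = 2000 × 8 = 16000 bits.
Transmission delay per hop = L/R = 16000/6100000000 = 0.00262295 ms; 4 hops → 0.0104918 ms.
Propagation delays (d/s per hop): 4.23469e-05, 0.000275, 0.000965217, 3.67 ms; sum = 3.67128 ms.
End-to-end = 3.68 ms.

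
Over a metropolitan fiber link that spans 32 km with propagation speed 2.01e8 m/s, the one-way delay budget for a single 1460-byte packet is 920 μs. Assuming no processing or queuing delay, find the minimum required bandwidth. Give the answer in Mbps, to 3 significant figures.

L = 11680 bits.
Propagation delay = 32000 / 2.01e+08 = 159.204 μs.
Transmission budget = 920 − 159.204 = 760.796 μs.
R ≥ L / t_tx = 11680 bits / 0.000760796 s = 15.4 Mbps.

15.4 Mbps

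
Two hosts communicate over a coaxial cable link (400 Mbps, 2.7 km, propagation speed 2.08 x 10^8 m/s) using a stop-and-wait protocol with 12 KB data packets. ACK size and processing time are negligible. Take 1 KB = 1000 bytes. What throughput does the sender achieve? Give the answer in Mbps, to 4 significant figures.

t_tx = L/R = 96000/400000000 = 0.00024 s.
t_prop = 2700/208000000 = 1.29808e-05 s; RTT = 2.59615e-05 s.
Cycle = t_tx + RTT = 0.000265962 s.
Throughput = L / cycle = 96000 / 0.000265962 = 361.0 Mbps.

361.0 Mbps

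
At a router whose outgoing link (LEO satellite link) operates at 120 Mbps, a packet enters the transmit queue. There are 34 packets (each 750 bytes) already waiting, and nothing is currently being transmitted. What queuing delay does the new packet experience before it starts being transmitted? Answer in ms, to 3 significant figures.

1.70 ms

Each queued packet: L/R = 6000/120000000 = 0.05 ms.
34 queued → 1.7 ms.
Queuing delay = 1.70 ms.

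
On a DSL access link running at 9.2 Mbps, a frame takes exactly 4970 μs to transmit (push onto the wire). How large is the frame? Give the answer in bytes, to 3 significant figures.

5720 bytes

L = R × t_tx = 9200000 b/s × 0.00497 s = 45724 bits.
In bytes: 45724 / 8 = 5720 bytes.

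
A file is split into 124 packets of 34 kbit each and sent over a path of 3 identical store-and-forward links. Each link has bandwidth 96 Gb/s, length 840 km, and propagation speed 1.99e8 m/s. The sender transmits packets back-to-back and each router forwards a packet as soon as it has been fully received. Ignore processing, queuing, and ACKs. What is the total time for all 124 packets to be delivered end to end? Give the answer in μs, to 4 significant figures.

Per-hop transmission t_tx = L/R = 34000/96000000000 = 0.354167 μs.
Per-hop propagation t_prop = 840000/199000000 = 4221.11 μs.
Pipeline fill: first packet needs 3·t_tx to clear all hops; remaining 123 packets each add one t_tx.
Total = (3+124-1)·t_tx + 3·t_prop = 126·0.354167 + 3·4221.11 = 12710 μs.

12710 μs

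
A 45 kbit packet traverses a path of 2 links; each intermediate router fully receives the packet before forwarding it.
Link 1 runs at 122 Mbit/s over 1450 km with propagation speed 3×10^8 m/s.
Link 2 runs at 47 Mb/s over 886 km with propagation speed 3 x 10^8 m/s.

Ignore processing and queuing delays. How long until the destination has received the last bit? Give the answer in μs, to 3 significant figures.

L = 45000 bits.
Transmission delays (L/R per hop): 368.852, 957.447 μs; sum = 1326.3 μs.
Propagation delays (d/s per hop): 4833.33, 2953.33 μs; sum = 7786.67 μs.
End-to-end = 9110 μs.

9110 μs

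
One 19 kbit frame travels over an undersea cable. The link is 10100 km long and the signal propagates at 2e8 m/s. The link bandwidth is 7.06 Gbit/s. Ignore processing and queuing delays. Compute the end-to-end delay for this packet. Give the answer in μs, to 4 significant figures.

L = 19000 bits.
Transmission delay = L/R = 19000 / 7060000000 = 2.69122 μs.
Propagation delay = d/s = 10100000 m / 200000000 m/s = 50500 μs.
Total = 50500 μs.

50500 μs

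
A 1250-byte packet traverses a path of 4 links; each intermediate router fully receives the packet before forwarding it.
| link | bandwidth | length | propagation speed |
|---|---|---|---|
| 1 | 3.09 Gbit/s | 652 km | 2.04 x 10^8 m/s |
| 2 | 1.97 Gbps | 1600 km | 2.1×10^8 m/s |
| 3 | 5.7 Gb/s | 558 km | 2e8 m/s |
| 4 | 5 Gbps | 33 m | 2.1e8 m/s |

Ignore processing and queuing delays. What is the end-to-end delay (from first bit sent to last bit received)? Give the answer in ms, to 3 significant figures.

L = 1250 × 8 = 10000 bits.
Transmission delays (L/R per hop): 0.00323625, 0.00507614, 0.00175439, 0.002 ms; sum = 0.0120668 ms.
Propagation delays (d/s per hop): 3.19608, 7.61905, 2.79, 0.000157143 ms; sum = 13.6053 ms.
End-to-end = 13.6 ms.

13.6 ms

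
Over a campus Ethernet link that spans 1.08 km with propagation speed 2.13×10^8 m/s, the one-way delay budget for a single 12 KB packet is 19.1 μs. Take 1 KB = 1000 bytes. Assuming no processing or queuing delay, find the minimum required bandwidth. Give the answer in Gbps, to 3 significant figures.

6.84 Gbps

L = 96000 bits.
Propagation delay = 1080 / 213000000 = 5.07042 μs.
Transmission budget = 19.1 − 5.07042 = 14.0296 μs.
R ≥ L / t_tx = 96000 bits / 1.40296e-05 s = 6.84 Gbps.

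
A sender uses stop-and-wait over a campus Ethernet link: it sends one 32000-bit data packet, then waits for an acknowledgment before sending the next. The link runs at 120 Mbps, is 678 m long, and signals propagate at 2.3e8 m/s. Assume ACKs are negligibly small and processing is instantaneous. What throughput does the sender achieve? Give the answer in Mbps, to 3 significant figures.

117 Mbps

t_tx = L/R = 32000/120000000 = 0.000266667 s.
t_prop = 678/2.3e+08 = 2.94783e-06 s; RTT = 5.89565e-06 s.
Cycle = t_tx + RTT = 0.000272562 s.
Throughput = L / cycle = 32000 / 0.000272562 = 117 Mbps.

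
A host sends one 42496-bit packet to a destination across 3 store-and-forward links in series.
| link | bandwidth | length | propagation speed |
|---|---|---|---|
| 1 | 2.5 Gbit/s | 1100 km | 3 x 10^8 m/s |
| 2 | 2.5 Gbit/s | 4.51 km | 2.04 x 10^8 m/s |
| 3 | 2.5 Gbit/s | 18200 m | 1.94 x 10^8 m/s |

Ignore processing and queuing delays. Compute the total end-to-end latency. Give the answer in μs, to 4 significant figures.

3834 μs

Transmission delay per hop = L/R = 42496/2500000000 = 16.9984 μs; 3 hops → 50.9952 μs.
Propagation delays (d/s per hop): 3666.67, 22.1078, 93.8144 μs; sum = 3782.59 μs.
End-to-end = 3834 μs.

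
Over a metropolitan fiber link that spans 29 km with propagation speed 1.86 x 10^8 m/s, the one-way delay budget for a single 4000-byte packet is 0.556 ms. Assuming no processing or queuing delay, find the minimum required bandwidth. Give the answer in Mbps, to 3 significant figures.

L = 32000 bits.
Propagation delay = 29000 / 186000000 = 0.155914 ms.
Transmission budget = 0.556 − 0.155914 = 0.400086 ms.
R ≥ L / t_tx = 32000 bits / 0.000400086 s = 80.0 Mbps.

80.0 Mbps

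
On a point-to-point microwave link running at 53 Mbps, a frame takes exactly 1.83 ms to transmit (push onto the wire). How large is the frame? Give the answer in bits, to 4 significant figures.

L = R × t_tx = 53000000 b/s × 0.00183 s = 96990 bits.

96990 bits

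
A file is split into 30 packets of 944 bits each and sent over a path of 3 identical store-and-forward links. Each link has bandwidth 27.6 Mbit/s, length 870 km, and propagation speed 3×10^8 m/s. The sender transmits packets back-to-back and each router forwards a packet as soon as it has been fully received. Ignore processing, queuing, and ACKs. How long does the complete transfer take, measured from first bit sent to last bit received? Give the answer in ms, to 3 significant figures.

9.79 ms

Per-hop transmission t_tx = L/R = 944/27600000 = 0.0342029 ms.
Per-hop propagation t_prop = 870000/300000000 = 2.9 ms.
Pipeline fill: first packet needs 3·t_tx to clear all hops; remaining 29 packets each add one t_tx.
Total = (3+30-1)·t_tx + 3·t_prop = 32·0.0342029 + 3·2.9 = 9.79 ms.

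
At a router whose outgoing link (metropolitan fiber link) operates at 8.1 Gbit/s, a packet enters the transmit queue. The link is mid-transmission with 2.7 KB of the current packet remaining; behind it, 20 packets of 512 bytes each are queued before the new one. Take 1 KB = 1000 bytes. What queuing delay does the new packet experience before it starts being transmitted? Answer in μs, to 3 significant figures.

Each queued packet: L/R = 4096/8100000000 = 0.505679 μs.
20 queued → 10.1136 μs.
Plus remaining 21600 bits of current packet: 2.66667 μs.
Queuing delay = 12.8 μs.

12.8 μs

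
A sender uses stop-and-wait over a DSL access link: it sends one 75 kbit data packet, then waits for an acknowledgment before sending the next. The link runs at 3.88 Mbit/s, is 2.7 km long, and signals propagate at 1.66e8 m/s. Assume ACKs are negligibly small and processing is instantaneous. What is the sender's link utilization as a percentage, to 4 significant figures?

99.83 %

t_tx = L/R = 75000/3880000 = 0.0193299 s.
t_prop = 2700/166000000 = 1.62651e-05 s; RTT = 3.25301e-05 s.
Cycle = t_tx + RTT = 0.0193624 s.
Utilization = t_tx / cycle = 0.0193299/0.0193624 = 99.83 %.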